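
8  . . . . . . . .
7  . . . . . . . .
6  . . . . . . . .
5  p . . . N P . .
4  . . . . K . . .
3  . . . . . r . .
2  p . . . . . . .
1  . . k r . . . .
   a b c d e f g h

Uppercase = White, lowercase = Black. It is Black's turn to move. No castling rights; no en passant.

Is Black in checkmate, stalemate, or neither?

Black to move; black king on c1.
In check: no.
Legal moves for Black include: Rxf5, Rf4+, Rh3, Rg3, Re3+, Rfd3, Rc3, Rb3, Ra3, Rf2, Rff1, Rd8, Rd7, Rd6, Rd5, Rd4+, Rdd3, Rd2, ... (list truncated; more exist).
Black has legal moves and is not in check → neither.

neither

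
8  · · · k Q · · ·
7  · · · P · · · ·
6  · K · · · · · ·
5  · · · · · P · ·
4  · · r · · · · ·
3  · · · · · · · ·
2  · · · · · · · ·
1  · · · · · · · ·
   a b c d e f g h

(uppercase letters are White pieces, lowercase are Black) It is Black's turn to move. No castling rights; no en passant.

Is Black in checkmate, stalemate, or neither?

Black to move; black king on d8.
In check: yes, from the white queen on e8.
King squares — c7: attacked by Kb6; d7: attacked by Qe8; e7: attacked by Qe8; c8: attacked by Pd7; e8: attacked by Pd7.
Legal moves for Black: none.
In check with no legal moves → checkmate.

checkmate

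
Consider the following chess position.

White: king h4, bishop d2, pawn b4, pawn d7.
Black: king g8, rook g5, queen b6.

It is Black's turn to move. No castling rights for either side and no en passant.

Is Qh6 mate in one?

After Qh6: white king on h4; in check: yes, from the black queen on h6.
King squares — g3: attacked by Rg5; h3: attacked by Qh6; g4: attacked by Rg5; g5: attacked by Qh6; h5: attacked by Rg5.
White has no legal moves → checkmate.

yes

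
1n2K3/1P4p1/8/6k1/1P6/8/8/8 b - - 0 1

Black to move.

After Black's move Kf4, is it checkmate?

After Kf4: white king on e8; in check: no.
White is not in check, so this cannot be checkmate.

no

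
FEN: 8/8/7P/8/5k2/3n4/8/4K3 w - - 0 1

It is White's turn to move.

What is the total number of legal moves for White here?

White to move; king on e1.
In check: yes, from the black knight on d3.
Legal moves: Ke2, Kd2, Kf1, Kd1.
Count: 4.

4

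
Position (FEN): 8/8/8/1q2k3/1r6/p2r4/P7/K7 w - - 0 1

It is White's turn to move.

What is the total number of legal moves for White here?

0

White to move; king on a1.
In check: no.
Legal moves: none.
Count: 0.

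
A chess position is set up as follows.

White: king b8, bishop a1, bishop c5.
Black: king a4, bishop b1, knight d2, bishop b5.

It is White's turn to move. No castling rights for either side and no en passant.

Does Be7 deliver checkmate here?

no

After Be7: black king on a4; in check: no.
Black is not in check, so this cannot be checkmate.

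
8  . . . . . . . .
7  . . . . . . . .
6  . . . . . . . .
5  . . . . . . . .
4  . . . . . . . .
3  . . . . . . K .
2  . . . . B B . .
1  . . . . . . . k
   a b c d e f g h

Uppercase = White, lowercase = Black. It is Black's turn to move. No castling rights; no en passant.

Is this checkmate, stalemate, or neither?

stalemate

Black to move; black king on h1.
In check: no.
King squares — g1: attacked by Bf2; g2: attacked by Kg3; h2: attacked by Kg3.
Legal moves for Black: none.
Not in check and no legal moves → stalemate.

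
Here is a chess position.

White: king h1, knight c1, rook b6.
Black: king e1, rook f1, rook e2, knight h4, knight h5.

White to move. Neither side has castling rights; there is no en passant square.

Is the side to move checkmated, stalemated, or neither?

checkmate

White to move; white king on h1.
In check: yes, from the black rook on f1.
King squares — g1: attacked by Rf1; g2: attacked by Re2; h2: attacked by Re2.
Legal moves for White: none.
In check with no legal moves → checkmate.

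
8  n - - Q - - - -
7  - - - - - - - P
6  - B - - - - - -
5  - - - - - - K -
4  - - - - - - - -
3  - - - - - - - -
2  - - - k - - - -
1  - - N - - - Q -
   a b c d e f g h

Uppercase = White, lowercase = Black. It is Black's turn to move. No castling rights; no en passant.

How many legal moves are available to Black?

Black to move; king on d2.
In check: yes, from the white queen on d8.
Legal moves: Kc3, Kc2.
Count: 2.

2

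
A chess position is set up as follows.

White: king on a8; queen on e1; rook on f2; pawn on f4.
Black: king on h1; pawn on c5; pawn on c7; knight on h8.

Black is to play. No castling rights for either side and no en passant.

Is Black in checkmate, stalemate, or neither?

checkmate

Black to move; black king on h1.
In check: yes, from the white queen on e1.
King squares — g1: attacked by Qe1; g2: attacked by Rf2; h2: attacked by Rf2.
Legal moves for Black: none.
In check with no legal moves → checkmate.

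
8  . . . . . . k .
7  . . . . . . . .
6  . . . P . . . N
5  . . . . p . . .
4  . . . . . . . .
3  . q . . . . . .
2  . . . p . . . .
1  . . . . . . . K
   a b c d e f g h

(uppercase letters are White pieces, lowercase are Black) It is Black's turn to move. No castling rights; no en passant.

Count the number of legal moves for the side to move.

Black to move; king on g8.
In check: yes, from the white knight on h6.
Legal moves: Kh8, Kf8, Kh7, Kg7.
Count: 4.

4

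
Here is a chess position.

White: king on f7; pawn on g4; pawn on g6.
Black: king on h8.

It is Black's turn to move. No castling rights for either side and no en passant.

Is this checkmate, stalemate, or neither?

stalemate

Black to move; black king on h8.
In check: no.
King squares — g7: attacked by Kf7; h7: attacked by Pg6; g8: attacked by Kf7.
Legal moves for Black: none.
Not in check and no legal moves → stalemate.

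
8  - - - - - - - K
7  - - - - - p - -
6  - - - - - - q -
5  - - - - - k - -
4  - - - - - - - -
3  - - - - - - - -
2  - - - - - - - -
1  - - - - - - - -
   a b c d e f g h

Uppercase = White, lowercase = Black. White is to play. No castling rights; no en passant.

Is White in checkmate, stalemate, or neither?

White to move; white king on h8.
In check: no.
King squares — g7: attacked by Qg6; h7: attacked by Qg6; g8: attacked by Qg6.
Legal moves for White: none.
Not in check and no legal moves → stalemate.

stalemate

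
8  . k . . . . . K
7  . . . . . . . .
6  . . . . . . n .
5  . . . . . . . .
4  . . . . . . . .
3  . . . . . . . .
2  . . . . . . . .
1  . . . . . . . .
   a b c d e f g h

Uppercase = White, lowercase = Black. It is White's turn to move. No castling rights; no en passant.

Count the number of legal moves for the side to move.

3

White to move; king on h8.
In check: yes, from the black knight on g6.
Legal moves: Kg8, Kh7, Kg7.
Count: 3.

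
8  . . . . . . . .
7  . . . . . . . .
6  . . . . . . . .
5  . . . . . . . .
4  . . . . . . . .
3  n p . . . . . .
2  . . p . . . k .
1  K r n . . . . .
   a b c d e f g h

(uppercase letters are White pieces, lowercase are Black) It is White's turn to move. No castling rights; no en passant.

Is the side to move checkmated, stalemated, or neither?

checkmate

White to move; white king on a1.
In check: yes, from the black rook on b1.
King squares — b1: attacked by Pc2; a2: attacked by Nc1; b2: attacked by Rb1.
Legal moves for White: none.
In check with no legal moves → checkmate.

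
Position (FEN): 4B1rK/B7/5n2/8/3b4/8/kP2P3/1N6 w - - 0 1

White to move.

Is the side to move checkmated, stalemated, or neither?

checkmate

White to move; white king on h8.
In check: yes, from the black rook on g8.
King squares — g7: attacked by Rg8; h7: attacked by Nf6; g8: attacked by Nf6.
Legal moves for White: none.
In check with no legal moves → checkmate.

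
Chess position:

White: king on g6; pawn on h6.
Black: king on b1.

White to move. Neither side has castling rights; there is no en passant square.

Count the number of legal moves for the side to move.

8

White to move; king on g6.
In check: no.
Legal moves: Kh7, Kg7, Kf7, Kf6, Kh5, Kg5, Kf5, h7.
Count: 8.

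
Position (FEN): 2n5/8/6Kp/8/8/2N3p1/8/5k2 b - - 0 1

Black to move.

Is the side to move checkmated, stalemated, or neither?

neither

Black to move; black king on f1.
In check: no.
Legal moves for Black: Ne7+, Na7, Nd6, Nb6, Kg2, Kf2, Kg1, Ke1, h5, g2.
Black has 10 legal moves and is not in check → neither.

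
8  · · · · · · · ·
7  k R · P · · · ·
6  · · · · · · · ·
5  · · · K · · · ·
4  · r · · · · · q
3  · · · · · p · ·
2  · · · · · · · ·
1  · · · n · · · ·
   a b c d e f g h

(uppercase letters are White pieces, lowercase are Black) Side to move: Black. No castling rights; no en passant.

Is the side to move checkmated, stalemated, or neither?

neither

Black to move; black king on a7.
In check: yes, from the white rook on b7.
Legal moves for Black: Ka8, Kxb7, Ka6, Rxb7.
Black is in check but has 4 legal moves → neither.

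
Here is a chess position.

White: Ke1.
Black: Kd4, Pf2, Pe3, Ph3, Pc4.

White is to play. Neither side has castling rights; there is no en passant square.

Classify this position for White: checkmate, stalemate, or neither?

neither

White to move; white king on e1.
In check: yes, from the black pawn on f2.
Legal moves for White: Ke2, Kf1, Kd1.
White is in check but has 3 legal moves → neither.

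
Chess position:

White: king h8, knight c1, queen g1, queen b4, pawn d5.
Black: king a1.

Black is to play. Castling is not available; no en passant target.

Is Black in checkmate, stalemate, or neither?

Black to move; black king on a1.
In check: no.
King squares — b1: attacked by Qb4; a2: attacked by Nc1; b2: attacked by Qb4.
Legal moves for Black: none.
Not in check and no legal moves → stalemate.

stalemate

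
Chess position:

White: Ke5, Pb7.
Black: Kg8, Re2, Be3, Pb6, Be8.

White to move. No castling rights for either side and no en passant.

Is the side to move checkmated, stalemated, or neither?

White to move; white king on e5.
In check: no.
Legal moves for White: Kf6, Ke6, Kd6, Kf5, Kd5, Ke4, b8=Q, b8=R, b8=B, b8=N.
White has 10 legal moves and is not in check → neither.

neither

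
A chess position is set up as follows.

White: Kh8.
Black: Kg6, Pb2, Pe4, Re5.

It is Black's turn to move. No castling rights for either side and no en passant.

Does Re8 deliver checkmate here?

After Re8: white king on h8; in check: yes, from the black rook on e8.
King squares — g7: attacked by Kg6; h7: attacked by Kg6; g8: attacked by Re8.
White has no legal moves → checkmate.

yes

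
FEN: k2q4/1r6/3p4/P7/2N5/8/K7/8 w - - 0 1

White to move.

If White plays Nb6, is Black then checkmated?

no

After Nb6: black king on a8; in check: yes, from the white knight on b6.
Black has 4 legal replies: Kb8, Ka7, Qxb6, Rxb6.
In check but a legal move exists → not checkmate.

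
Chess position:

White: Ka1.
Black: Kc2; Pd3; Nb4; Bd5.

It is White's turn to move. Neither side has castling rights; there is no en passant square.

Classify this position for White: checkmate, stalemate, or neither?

stalemate

White to move; white king on a1.
In check: no.
King squares — b1: attacked by Kc2; a2: attacked by Nb4; b2: attacked by Kc2.
Legal moves for White: none.
Not in check and no legal moves → stalemate.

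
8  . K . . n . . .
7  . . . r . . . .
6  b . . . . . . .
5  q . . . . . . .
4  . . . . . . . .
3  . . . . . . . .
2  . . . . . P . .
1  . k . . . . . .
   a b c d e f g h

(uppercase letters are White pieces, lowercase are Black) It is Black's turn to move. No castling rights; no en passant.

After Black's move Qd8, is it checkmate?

yes

After Qd8: white king on b8; in check: yes, from the black queen on d8.
King squares — a7: attacked by Rd7; b7: attacked by Ba6; c7: attacked by Rd7; a8: attacked by Qd8; c8: attacked by Ba6.
White has no legal moves → checkmate.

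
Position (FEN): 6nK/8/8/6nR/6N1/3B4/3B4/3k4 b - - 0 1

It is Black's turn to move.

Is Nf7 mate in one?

no

After Nf7: white king on h8; in check: yes, from the black knight on f7.
White has 3 legal replies: Kxg8, Kh7, Kg7.
In check but a legal move exists → not checkmate.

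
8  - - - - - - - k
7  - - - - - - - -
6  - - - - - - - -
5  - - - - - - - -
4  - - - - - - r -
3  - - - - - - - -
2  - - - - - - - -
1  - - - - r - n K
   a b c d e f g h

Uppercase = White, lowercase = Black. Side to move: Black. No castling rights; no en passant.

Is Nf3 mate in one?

yes

After Nf3: white king on h1; in check: yes, from the black rook on e1.
King squares — g1: attacked by Re1; g2: attacked by Rg4; h2: attacked by Nf3.
White has no legal moves → checkmate.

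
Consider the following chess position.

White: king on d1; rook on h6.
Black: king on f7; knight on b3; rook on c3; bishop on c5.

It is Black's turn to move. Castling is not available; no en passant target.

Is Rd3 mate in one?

After Rd3: white king on d1; in check: yes, from the black rook on d3.
White has 3 legal replies: Ke2, Kc2, Ke1.
In check but a legal move exists → not checkmate.

no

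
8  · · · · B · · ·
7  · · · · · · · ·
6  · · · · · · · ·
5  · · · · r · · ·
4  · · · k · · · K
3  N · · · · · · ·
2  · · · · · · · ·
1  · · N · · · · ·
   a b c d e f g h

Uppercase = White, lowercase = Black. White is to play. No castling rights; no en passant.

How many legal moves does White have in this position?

White to move; king on h4.
In check: no.
Legal moves: Bf7, Bd7, Bg6, Bc6, Bh5, Bb5, Ba4, Kg4, Kh3, Kg3, Nb5+, Nc4, Nc2+, Nb1, Nd3, Nb3+, Ne2+, Na2.
Count: 18.

18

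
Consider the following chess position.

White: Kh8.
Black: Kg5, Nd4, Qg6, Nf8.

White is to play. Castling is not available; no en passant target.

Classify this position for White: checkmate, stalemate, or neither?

White to move; white king on h8.
In check: no.
King squares — g7: attacked by Qg6; h7: attacked by Qg6; g8: attacked by Qg6.
Legal moves for White: none.
Not in check and no legal moves → stalemate.

stalemate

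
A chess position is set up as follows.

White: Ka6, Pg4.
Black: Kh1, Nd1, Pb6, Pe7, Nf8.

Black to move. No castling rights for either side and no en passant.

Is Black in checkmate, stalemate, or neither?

neither

Black to move; black king on h1.
In check: no.
Legal moves for Black: Nh7, Nd7, Ng6, Ne6, Kh2, Kg2, Kg1, Ne3, Nc3, Nf2, Nb2, e6, b5, e5.
Black has 14 legal moves and is not in check → neither.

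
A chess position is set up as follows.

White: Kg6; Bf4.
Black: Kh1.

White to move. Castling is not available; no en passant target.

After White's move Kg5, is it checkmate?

no

After Kg5: black king on h1; in check: no.
Black is not in check, so this cannot be checkmate.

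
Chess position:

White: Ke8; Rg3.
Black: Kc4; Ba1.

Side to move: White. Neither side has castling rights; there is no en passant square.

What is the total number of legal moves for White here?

White to move; king on e8.
In check: no.
Legal moves: Kf8, Kd8, Kf7, Ke7, Kd7, Rg8, Rg7, Rg6, Rg5, Rg4+, Rh3, Rf3, Re3, Rd3, Rc3+, Rb3, Ra3, Rg2, Rg1.
Count: 19.

19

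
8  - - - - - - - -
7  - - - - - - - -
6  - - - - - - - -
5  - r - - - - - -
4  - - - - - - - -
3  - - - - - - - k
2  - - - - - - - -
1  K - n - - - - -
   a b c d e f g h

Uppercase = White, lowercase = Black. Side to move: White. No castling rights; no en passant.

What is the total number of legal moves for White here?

0

White to move; king on a1.
In check: no.
Legal moves: none.
Count: 0.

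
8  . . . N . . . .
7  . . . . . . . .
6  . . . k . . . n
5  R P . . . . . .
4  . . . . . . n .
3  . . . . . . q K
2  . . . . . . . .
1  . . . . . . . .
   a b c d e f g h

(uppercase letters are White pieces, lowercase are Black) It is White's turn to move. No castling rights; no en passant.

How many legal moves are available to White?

White to move; king on h3.
In check: yes, from the black queen on g3.
Legal moves: Kxg3.
Count: 1.

1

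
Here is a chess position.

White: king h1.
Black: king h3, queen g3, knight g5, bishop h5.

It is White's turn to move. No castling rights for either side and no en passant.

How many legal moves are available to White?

0

White to move; king on h1.
In check: no.
Legal moves: none.
Count: 0.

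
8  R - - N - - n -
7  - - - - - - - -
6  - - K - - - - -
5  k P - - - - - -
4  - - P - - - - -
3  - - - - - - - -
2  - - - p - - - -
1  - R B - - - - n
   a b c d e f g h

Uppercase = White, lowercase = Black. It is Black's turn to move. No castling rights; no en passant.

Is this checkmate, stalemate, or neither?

Black to move; black king on a5.
In check: yes, from the white rook on a8.
King squares — a4: attacked by Ra8; b4: attacked by Rb1; b5: attacked by Rb1; a6: attacked by Pb5; b6: attacked by Kc6.
Legal moves for Black: none.
In check with no legal moves → checkmate.

checkmate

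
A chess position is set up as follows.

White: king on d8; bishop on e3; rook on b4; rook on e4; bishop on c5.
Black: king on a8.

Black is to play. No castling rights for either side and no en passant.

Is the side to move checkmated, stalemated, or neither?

stalemate

Black to move; black king on a8.
In check: no.
King squares — a7: attacked by Bc5; b7: attacked by Rb4; b8: attacked by Rb4.
Legal moves for Black: none.
Not in check and no legal moves → stalemate.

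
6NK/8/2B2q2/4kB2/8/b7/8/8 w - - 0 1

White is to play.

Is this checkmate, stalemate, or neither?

neither

White to move; white king on h8.
In check: yes, from the black queen on f6.
King squares — g7: attacked by Qf6; h7: available; g8: own knight.
Legal moves for White: Kh7, Nxf6.
White is in check but has 2 legal moves → neither.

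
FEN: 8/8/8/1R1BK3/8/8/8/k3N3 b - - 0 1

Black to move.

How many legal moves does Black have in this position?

0

Black to move; king on a1.
In check: no.
Legal moves: none.
Count: 0.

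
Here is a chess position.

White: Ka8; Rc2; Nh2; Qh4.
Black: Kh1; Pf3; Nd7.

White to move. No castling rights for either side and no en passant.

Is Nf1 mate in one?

no

After Nf1: black king on h1; in check: yes, from the white queen on h4.
Black has 1 legal reply: Kg1.
In check but a legal move exists → not checkmate.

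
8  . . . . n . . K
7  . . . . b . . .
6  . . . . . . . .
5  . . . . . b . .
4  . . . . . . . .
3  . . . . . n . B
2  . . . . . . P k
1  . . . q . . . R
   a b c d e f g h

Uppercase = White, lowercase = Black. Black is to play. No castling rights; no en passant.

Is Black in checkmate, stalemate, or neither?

neither

Black to move; black king on h2.
In check: yes, from the white rook on h1.
King squares — g1: attacked by Rh1; h1: available; g2: attacked by Bh3; g3: available; h3: attacked by Rh1.
Legal moves for Black: Kg3, Kxh1, Qxh1.
Black is in check but has 3 legal moves → neither.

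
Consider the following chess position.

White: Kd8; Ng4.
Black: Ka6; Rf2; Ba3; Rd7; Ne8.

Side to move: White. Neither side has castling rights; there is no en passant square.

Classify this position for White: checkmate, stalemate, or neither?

White to move; white king on d8.
In check: yes, from the black rook on d7.
King squares — c7: attacked by Rd7; d7: available; e7: attacked by Ba3; c8: available; e8: available.
Legal moves for White: Kxe8, Kc8, Kxd7.
White is in check but has 3 legal moves → neither.

neither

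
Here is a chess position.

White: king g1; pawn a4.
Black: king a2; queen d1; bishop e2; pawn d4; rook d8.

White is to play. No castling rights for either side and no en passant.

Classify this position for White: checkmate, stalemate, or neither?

White to move; white king on g1.
In check: yes, from the black queen on d1.
King squares — f1: attacked by Qd1; h1: attacked by Qd1; f2: available; g2: available; h2: available.
Legal moves for White: Kh2, Kg2, Kf2.
White is in check but has 3 legal moves → neither.

neither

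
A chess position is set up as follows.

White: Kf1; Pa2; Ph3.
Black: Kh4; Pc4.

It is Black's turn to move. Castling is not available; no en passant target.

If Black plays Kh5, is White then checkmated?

After Kh5: white king on f1; in check: no.
White is not in check, so this cannot be checkmate.

no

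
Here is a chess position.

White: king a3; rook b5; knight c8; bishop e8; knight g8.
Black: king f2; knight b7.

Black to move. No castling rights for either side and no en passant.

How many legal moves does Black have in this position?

12

Black to move; king on f2.
In check: no.
Legal moves: Nd8, Nd6, Nc5, Na5, Kg3, Kf3, Ke3, Kg2, Ke2, Kg1, Kf1, Ke1.
Count: 12.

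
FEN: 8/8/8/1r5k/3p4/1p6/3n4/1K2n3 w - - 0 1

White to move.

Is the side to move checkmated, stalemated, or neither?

White to move; white king on b1.
In check: yes, from the black knight on d2.
King squares — a1: available; c1: available; a2: attacked by Pb3; b2: available; c2: attacked by Ne1.
Legal moves for White: Kb2, Kc1, Ka1.
White is in check but has 3 legal moves → neither.

neither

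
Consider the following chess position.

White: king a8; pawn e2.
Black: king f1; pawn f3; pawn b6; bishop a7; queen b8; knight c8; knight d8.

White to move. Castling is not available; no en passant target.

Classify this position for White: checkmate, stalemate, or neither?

White to move; white king on a8.
In check: yes, from the black queen on b8.
King squares — a7: attacked by Qb8; b7: attacked by Qb8; b8: attacked by Ba7.
Legal moves for White: none.
In check with no legal moves → checkmate.

checkmate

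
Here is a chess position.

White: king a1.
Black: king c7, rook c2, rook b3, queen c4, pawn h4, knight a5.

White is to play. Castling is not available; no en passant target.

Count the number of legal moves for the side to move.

White to move; king on a1.
In check: no.
Legal moves: none.
Count: 0.

0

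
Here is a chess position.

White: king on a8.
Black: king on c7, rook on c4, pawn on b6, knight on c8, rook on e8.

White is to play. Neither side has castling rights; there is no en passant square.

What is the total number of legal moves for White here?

White to move; king on a8.
In check: no.
Legal moves: none.
Count: 0.

0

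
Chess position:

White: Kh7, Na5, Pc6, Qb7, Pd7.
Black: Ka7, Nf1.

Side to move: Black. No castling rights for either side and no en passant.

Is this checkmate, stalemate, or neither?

checkmate

Black to move; black king on a7.
In check: yes, from the white queen on b7.
King squares — a6: attacked by Qb7; b6: attacked by Qb7; b7: attacked by Na5; a8: attacked by Qb7; b8: attacked by Qb7.
Legal moves for Black: none.
In check with no legal moves → checkmate.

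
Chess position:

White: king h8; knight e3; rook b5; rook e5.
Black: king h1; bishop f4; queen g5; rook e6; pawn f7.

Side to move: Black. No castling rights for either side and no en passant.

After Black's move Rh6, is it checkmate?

yes

After Rh6: white king on h8; in check: yes, from the black rook on h6.
King squares — g7: attacked by Qg5; h7: attacked by Rh6; g8: attacked by Qg5.
White has no legal moves → checkmate.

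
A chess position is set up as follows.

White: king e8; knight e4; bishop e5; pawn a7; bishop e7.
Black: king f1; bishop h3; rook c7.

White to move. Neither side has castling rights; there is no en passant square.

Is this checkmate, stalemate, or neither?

neither

White to move; white king on e8.
In check: no.
Legal moves for White include: Kf8, Kd8, Kf7, Bf8, Bd8, B7f6, B7d6, Bg5, Bc5, Bh4, Bb4, Ba3, Bh8, Bg7, Bxc7, B5f6, B5d6, Bf4, ... (list truncated; more exist).
White has legal moves and is not in check → neither.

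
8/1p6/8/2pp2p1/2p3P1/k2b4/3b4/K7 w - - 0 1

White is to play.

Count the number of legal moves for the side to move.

White to move; king on a1.
In check: no.
Legal moves: none.
Count: 0.

0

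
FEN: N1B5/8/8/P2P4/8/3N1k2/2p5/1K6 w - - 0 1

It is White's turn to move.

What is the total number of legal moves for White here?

White to move; king on b1.
In check: yes, from the black pawn on c2.
Legal moves: Kxc2, Kb2, Ka2, Kc1, Ka1.
Count: 5.

5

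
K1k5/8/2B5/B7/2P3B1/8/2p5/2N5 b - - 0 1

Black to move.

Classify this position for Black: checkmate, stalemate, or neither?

Black to move; black king on c8.
In check: yes, from the white bishop on g4.
King squares — b7: attacked by Bc6; c7: attacked by Ba5; d7: attacked by Bg4; b8: attacked by Ka8; d8: attacked by Ba5.
Legal moves for Black: none.
In check with no legal moves → checkmate.

checkmate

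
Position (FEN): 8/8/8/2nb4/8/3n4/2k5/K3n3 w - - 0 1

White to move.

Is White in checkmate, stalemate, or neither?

White to move; white king on a1.
In check: no.
King squares — b1: attacked by Kc2; a2: attacked by Bd5; b2: attacked by Kc2.
Legal moves for White: none.
Not in check and no legal moves → stalemate.

stalemate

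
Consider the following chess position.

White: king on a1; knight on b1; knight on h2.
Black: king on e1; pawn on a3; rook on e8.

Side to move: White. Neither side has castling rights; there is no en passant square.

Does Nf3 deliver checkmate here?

no

After Nf3: black king on e1; in check: yes, from the white knight on f3.
Black has 4 legal replies: Kf2, Ke2, Kf1, Kd1.
In check but a legal move exists → not checkmate.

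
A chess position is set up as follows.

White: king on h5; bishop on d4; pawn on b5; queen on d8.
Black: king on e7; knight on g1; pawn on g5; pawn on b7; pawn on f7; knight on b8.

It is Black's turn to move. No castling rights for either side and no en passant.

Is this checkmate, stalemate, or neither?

neither

Black to move; black king on e7.
In check: yes, from the white queen on d8.
King squares — d6: attacked by Qd8; e6: available; f6: attacked by Bd4; d7: attacked by Qd8; f7: own pawn; d8: available; e8: attacked by Qd8; f8: attacked by Qd8.
Legal moves for Black: Kxd8, Ke6.
Black is in check but has 2 legal moves → neither.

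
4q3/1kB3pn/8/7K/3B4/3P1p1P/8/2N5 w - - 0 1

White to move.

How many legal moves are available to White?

2

White to move; king on h5.
In check: yes, from the black queen on e8.
Legal moves: Kh4, Kg4.
Count: 2.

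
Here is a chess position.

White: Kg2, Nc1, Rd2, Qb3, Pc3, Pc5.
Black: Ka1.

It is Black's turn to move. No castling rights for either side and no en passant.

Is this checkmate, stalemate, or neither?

stalemate

Black to move; black king on a1.
In check: no.
King squares — b1: attacked by Qb3; a2: attacked by Nc1; b2: attacked by Rd2.
Legal moves for Black: none.
Not in check and no legal moves → stalemate.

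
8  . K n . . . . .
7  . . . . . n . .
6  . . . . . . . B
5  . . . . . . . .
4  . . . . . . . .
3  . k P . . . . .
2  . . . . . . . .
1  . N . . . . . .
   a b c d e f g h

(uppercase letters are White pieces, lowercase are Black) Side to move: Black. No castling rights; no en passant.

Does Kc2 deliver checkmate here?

no

After Kc2: white king on b8; in check: no.
White is not in check, so this cannot be checkmate.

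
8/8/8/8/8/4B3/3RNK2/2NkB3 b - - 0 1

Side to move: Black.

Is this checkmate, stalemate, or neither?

checkmate

Black to move; black king on d1.
In check: yes, from the white rook on d2.
King squares — c1: attacked by Ne2; e1: attacked by Kf2; c2: attacked by Rd2; d2: attacked by Be1; e2: attacked by Nc1.
Legal moves for Black: none.
In check with no legal moves → checkmate.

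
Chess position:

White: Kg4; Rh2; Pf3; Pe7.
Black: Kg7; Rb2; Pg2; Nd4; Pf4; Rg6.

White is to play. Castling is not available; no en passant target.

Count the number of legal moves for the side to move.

4

White to move; king on g4.
In check: yes, from the black rook on g6.
Legal moves: Kh5, Kh4, Kxf4, Kh3.
Count: 4.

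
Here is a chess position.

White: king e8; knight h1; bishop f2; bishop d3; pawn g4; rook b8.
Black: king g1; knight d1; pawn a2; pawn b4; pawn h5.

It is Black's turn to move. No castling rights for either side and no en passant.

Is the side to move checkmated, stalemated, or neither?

neither

Black to move; black king on g1.
In check: yes, from the white bishop on f2.
King squares — f1: attacked by Bd3; h1: available; f2: attacked by Nh1; g2: available; h2: available.
Legal moves for Black: Kh2, Kg2, Kxh1, Nxf2.
Black is in check but has 4 legal moves → neither.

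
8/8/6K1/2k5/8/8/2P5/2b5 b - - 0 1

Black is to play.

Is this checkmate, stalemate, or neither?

neither

Black to move; black king on c5.
In check: no.
Legal moves for Black: Kd6, Kc6, Kb6, Kd5, Kb5, Kd4, Kc4, Kb4, Bh6, Bg5, Bf4, Be3, Ba3, Bd2, Bb2.
Black has 15 legal moves and is not in check → neither.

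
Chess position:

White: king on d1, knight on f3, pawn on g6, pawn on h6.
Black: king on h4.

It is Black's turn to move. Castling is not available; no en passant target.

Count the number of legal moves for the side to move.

4

Black to move; king on h4.
In check: yes, from the white knight on f3.
Legal moves: Kh5, Kg4, Kh3, Kg3.
Count: 4.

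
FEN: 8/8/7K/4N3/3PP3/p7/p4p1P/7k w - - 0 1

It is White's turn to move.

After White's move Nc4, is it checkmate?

After Nc4: black king on h1; in check: no.
Black is not in check, so this cannot be checkmate.

no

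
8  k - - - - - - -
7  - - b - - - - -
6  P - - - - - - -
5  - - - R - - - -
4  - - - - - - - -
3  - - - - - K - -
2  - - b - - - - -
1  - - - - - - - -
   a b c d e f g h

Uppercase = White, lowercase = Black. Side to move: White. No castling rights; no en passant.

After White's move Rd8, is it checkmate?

After Rd8: black king on a8; in check: yes, from the white rook on d8.
Black has 3 legal replies: Ka7, Bxd8, Bb8.
In check but a legal move exists → not checkmate.

no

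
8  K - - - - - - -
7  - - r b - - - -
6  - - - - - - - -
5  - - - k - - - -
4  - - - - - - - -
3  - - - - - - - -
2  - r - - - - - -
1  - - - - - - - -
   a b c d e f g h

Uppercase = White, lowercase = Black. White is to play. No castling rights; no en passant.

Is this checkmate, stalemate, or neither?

White to move; white king on a8.
In check: no.
King squares — a7: attacked by Rc7; b7: attacked by Rb2; b8: attacked by Rb2.
Legal moves for White: none.
Not in check and no legal moves → stalemate.

stalemate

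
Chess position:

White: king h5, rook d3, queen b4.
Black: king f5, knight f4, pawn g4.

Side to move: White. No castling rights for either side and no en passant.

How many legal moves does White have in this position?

White to move; king on h5.
In check: yes, from the black knight on f4.
Legal moves: Kh6, Kh4, Qxf4+.
Count: 3.

3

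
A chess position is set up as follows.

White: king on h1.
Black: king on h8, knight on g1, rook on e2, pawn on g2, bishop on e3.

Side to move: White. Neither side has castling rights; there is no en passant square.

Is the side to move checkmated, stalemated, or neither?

neither

White to move; white king on h1.
In check: yes, from the black pawn on g2.
Legal moves for White: Kh2.
White is in check but has 1 legal move → neither.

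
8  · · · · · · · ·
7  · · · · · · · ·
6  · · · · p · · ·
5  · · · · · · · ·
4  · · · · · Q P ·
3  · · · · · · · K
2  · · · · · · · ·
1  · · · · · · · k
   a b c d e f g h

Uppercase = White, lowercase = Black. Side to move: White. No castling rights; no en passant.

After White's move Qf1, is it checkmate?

yes

After Qf1: black king on h1; in check: yes, from the white queen on f1.
King squares — g1: attacked by Qf1; g2: attacked by Qf1; h2: attacked by Kh3.
Black has no legal moves → checkmate.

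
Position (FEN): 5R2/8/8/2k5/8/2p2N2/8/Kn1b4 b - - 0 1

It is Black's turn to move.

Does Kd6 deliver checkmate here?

no

After Kd6: white king on a1; in check: no.
White is not in check, so this cannot be checkmate.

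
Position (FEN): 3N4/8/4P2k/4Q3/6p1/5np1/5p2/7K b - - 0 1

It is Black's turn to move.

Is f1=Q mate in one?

yes

After f1=Q: white king on h1; in check: yes, from the black queen on f1.
King squares — g1: attacked by Qf1; g2: attacked by Qf1; h2: attacked by Nf3.
White has no legal moves → checkmate.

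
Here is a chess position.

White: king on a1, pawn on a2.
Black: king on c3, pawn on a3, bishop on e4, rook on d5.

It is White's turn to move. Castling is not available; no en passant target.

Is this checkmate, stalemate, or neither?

White to move; white king on a1.
In check: no.
King squares — b1: attacked by Be4; a2: own pawn; b2: attacked by Pa3.
Legal moves for White: none.
Not in check and no legal moves → stalemate.

stalemate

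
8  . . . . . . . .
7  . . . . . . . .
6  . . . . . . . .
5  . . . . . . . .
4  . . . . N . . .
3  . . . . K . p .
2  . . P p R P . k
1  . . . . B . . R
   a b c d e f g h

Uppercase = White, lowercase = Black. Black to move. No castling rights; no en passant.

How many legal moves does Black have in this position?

2

Black to move; king on h2.
In check: yes, from the white rook on h1.
Legal moves: Kg2, Kxh1.
Count: 2.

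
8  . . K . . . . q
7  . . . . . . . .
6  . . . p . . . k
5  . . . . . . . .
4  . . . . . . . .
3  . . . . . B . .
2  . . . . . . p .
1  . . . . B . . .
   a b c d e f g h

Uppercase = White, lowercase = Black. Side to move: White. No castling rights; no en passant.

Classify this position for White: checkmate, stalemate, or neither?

neither

White to move; white king on c8.
In check: yes, from the black queen on h8.
King squares — b7: available; c7: available; d7: available; b8: attacked by Qh8; d8: attacked by Qh8.
Legal moves for White: Kd7, Kc7, Kb7.
White is in check but has 3 legal moves → neither.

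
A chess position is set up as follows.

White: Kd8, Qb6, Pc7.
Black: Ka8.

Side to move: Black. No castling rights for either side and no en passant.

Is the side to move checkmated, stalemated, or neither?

stalemate

Black to move; black king on a8.
In check: no.
King squares — a7: attacked by Qb6; b7: attacked by Qb6; b8: attacked by Qb6.
Legal moves for Black: none.
Not in check and no legal moves → stalemate.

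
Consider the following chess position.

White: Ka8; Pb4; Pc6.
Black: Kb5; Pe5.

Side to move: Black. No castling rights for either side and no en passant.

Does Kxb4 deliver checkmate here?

After Kxb4: white king on a8; in check: no.
White is not in check, so this cannot be checkmate.

no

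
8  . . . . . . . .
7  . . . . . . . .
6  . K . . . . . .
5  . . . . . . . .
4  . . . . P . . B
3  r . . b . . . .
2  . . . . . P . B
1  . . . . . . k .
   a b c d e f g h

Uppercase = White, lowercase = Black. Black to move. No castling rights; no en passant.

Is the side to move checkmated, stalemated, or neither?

Black to move; black king on g1.
In check: yes, from the white bishop on h2.
Legal moves for Black: Kxh2, Kg2, Kh1, Kf1.
Black is in check but has 4 legal moves → neither.

neither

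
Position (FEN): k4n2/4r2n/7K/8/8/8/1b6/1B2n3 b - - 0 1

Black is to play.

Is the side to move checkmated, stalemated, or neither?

Black to move; black king on a8.
In check: no.
Legal moves for Black include: Nd7, Ng6, Ne6, Kb8, Kb7, Ka7, Nf6, Ng5, Re8, Rg7, Rf7, Rd7, Rc7, Rb7, Ra7, Re6+, Re5, Re4, ... (list truncated; more exist).
Black has legal moves and is not in check → neither.

neither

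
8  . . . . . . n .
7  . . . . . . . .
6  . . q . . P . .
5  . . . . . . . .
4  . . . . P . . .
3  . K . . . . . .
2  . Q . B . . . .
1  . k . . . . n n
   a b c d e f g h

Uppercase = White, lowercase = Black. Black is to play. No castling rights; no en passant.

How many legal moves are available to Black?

Black to move; king on b1.
In check: yes, from the white queen on b2.
Legal moves: none.
Count: 0.

0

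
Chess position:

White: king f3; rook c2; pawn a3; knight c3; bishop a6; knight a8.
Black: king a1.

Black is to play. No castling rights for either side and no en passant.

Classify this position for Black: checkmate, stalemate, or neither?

stalemate

Black to move; black king on a1.
In check: no.
King squares — b1: attacked by Nc3; a2: attacked by Rc2; b2: attacked by Rc2.
Legal moves for Black: none.
Not in check and no legal moves → stalemate.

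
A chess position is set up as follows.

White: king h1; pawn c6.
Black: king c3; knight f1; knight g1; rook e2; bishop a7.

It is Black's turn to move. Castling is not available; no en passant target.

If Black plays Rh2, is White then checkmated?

yes

After Rh2: white king on h1; in check: yes, from the black rook on h2.
King squares — g1: attacked by Ba7; g2: attacked by Rh2; h2: attacked by Nf1.
White has no legal moves → checkmate.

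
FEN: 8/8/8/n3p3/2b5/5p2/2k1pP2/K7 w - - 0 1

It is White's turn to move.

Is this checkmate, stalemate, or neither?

stalemate

White to move; white king on a1.
In check: no.
King squares — b1: attacked by Kc2; a2: attacked by Bc4; b2: attacked by Kc2.
Legal moves for White: none.
Not in check and no legal moves → stalemate.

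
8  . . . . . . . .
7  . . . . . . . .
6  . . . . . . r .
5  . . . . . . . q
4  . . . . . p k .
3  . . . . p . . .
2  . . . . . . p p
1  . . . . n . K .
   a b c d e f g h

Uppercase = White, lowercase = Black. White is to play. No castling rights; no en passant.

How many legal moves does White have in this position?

White to move; king on g1.
In check: yes, from the black pawn on h2.
Legal moves: none.
Count: 0.

0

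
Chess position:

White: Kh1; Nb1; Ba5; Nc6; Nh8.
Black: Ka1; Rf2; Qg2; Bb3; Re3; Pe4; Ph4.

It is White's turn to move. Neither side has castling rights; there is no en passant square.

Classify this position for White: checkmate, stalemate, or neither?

White to move; white king on h1.
In check: yes, from the black queen on g2.
King squares — g1: attacked by Qg2; g2: attacked by Rf2; h2: attacked by Qg2.
Legal moves for White: none.
In check with no legal moves → checkmate.

checkmate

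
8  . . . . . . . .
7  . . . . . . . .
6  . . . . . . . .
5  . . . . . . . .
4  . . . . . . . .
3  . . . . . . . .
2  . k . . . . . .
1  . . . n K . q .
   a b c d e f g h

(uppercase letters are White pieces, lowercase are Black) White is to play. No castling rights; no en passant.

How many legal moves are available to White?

2

White to move; king on e1.
In check: yes, from the black queen on g1.
Legal moves: Ke2, Kd2.
Count: 2.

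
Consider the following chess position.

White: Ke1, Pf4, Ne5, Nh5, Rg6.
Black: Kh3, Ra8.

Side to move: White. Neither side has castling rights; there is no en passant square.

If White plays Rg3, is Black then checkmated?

After Rg3: black king on h3; in check: yes, from the white rook on g3.
Black has 2 legal replies: Kh4, Kh2.
In check but a legal move exists → not checkmate.

no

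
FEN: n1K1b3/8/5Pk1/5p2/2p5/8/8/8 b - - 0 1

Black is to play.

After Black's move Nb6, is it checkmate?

no

After Nb6: white king on c8; in check: yes, from the black knight on b6.
White has 4 legal replies: Kd8, Kb8, Kc7, Kb7.
In check but a legal move exists → not checkmate.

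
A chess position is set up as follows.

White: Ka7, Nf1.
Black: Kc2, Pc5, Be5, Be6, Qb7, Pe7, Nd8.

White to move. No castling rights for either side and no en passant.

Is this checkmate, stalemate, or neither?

White to move; white king on a7.
In check: yes, from the black queen on b7.
King squares — a6: attacked by Qb7; b6: attacked by Qb7; b7: attacked by Nd8; a8: attacked by Qb7; b8: attacked by Be5.
Legal moves for White: none.
In check with no legal moves → checkmate.

checkmate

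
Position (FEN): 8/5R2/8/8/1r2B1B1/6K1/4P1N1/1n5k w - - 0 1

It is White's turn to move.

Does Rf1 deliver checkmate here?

yes

After Rf1: black king on h1; in check: yes, from the white rook on f1.
King squares — g1: attacked by Rf1; g2: attacked by Kg3; h2: attacked by Kg3.
Black has no legal moves → checkmate.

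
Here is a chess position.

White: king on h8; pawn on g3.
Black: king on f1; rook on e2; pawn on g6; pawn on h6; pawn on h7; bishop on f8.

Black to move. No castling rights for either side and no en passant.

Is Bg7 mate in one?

no

After Bg7: white king on h8; in check: yes, from the black bishop on g7.
White has 3 legal replies: Kg8, Kxh7, Kxg7.
In check but a legal move exists → not checkmate.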